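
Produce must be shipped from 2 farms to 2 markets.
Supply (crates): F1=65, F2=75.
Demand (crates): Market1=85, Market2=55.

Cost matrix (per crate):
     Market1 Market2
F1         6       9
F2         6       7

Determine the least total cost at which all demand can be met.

895

One minimum-cost allocation:
  F1→Market1: 65 × 6 = 390
  F2→Market1: 20 × 6 = 120
  F2→Market2: 55 × 7 = 385
Total = 390 + 120 + 385 = 895.
(Supply check: F1 ships 65; F2 ships 75.)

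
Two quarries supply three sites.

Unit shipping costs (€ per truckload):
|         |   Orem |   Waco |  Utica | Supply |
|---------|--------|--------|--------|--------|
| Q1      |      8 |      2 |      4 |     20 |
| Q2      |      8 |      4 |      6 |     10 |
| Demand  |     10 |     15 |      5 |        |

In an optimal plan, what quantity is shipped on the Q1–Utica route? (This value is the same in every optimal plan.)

5

Optimal shipments:
  Q1–Waco: 15 truckloads
  Q1–Utica: 5 truckloads
  Q2–Orem: 10 truckloads
Total cost = €130.
So Q1→Utica carries 5 truckloads.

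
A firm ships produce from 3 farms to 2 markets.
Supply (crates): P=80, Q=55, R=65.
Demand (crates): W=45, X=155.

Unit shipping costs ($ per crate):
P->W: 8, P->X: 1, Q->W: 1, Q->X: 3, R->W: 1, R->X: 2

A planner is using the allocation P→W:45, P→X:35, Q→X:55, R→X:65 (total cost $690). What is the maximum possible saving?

Current plan cost = 45·8 + 35·1 + 55·3 + 65·2 = $690.
Optimal plan:
  P->X: 80 × $1 = $80
  Q->W: 45 × $1 = $45
  Q->X: 10 × $3 = $30
  R->X: 65 × $2 = $130
Optimal cost = $285.
Saving = 690 − 285 = $405.

405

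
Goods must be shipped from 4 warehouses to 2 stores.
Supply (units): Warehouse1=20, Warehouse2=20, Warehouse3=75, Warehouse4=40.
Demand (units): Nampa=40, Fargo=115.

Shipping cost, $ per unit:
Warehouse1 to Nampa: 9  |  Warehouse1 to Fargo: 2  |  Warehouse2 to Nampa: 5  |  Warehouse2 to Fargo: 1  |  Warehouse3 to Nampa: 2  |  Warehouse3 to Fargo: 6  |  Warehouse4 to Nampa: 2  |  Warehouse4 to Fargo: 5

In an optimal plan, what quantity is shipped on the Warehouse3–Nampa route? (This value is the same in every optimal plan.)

40

Solving gives:
  Warehouse1–Fargo: 20 × $2 = $40
  Warehouse2–Fargo: 20 × $1 = $20
  Warehouse3–Nampa: 40 × $2 = $80
  Warehouse3–Fargo: 35 × $6 = $210
  Warehouse4–Fargo: 40 × $5 = $200
Total cost = $550.
So Warehouse3→Nampa carries 40 units.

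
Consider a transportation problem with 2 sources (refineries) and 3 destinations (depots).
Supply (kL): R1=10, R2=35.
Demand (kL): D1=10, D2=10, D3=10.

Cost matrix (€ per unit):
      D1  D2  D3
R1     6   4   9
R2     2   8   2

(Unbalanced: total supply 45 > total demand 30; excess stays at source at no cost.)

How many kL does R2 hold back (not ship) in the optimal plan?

15

Minimum-cost shipments:
  R1→D2: 10 × €4 = €40
  R2→D1: 10 × €2 = €20
  R2→D3: 10 × €2 = €20
Total cost = €80.
R2 ships 20 of its 35, leaving 15.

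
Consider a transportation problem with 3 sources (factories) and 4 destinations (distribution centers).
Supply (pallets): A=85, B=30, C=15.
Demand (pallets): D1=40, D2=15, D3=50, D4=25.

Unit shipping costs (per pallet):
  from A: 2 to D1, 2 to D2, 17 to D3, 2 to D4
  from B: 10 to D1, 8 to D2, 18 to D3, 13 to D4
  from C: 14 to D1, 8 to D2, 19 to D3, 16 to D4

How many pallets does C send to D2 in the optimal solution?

Solving gives:
  A→D1: 40 × 2 = 80
  A→D2: 15 × 2 = 30
  A→D3: 5 × 17 = 85
  A→D4: 25 × 2 = 50
  B→D3: 30 × 18 = 540
  C→D3: 15 × 19 = 285
Total cost = 1070.
The route C→D2 is not used.

0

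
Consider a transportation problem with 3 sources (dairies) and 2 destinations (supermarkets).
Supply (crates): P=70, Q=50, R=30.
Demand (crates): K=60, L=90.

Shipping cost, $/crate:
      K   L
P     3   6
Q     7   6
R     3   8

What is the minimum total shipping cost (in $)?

Optimal allocation:
  P to K: 30 crates
  P to L: 40 crates
  Q to L: 50 crates
  R to K: 30 crates
Total cost = $720.
(Supply check: P ships 70; Q ships 50; R ships 30.)

720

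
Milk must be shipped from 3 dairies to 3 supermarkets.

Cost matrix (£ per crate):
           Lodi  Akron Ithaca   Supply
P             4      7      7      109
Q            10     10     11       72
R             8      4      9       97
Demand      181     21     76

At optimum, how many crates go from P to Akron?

Optimal shipments:
  P->Lodi: 109 × £4 = £436
  Q->Ithaca: 72 × £11 = £792
  R->Lodi: 72 × £8 = £576
  R->Akron: 21 × £4 = £84
  R->Ithaca: 4 × £9 = £36
Total cost = £1924.
The route P→Akron is not used.

0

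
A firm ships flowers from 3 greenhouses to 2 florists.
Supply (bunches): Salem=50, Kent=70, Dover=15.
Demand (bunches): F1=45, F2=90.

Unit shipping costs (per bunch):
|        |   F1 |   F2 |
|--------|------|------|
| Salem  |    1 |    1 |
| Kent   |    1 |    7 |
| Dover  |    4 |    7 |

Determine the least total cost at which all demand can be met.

A cheapest plan:
  Salem–F2: 50 × 1 = 50
  Kent–F1: 45 × 1 = 45
  Kent–F2: 25 × 7 = 175
  Dover–F2: 15 × 7 = 105
Total = 50 + 45 + 175 + 105 = 375.
(Supply check: Salem ships 50; Kent ships 70; Dover ships 15.)

375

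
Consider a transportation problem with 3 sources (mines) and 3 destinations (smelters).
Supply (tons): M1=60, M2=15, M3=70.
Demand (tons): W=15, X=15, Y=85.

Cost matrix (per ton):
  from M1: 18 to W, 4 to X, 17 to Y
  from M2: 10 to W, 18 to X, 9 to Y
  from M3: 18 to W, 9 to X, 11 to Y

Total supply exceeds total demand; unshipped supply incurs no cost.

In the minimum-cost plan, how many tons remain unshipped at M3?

0

An optimal plan:
  M1→X: 15 × 4 = 60
  M1→Y: 15 × 17 = 255
  M2→W: 15 × 10 = 150
  M3→Y: 70 × 11 = 770
Total cost = 1235.
M3 ships 70 of its 70, leaving 0.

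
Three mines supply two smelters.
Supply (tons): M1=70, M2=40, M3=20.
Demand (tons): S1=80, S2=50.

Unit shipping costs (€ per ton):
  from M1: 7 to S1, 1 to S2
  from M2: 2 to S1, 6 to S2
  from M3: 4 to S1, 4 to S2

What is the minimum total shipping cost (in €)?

One minimum-cost allocation:
  M1–S1: 20 × €7 = €140
  M1–S2: 50 × €1 = €50
  M2–S1: 40 × €2 = €80
  M3–S1: 20 × €4 = €80
Total = 140 + 50 + 80 + 80 = €350.

350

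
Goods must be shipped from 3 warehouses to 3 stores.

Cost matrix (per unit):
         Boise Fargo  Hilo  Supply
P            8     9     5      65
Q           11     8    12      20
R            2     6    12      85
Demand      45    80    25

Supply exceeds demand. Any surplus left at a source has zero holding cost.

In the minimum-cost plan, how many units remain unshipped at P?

Minimum-cost shipments:
  P–Fargo: 20 × 9 = 180
  P–Hilo: 25 × 5 = 125
  Q–Fargo: 20 × 8 = 160
  R–Boise: 45 × 2 = 90
  R–Fargo: 40 × 6 = 240
Total cost = 795.
P ships 45 of its 65, leaving 20.

20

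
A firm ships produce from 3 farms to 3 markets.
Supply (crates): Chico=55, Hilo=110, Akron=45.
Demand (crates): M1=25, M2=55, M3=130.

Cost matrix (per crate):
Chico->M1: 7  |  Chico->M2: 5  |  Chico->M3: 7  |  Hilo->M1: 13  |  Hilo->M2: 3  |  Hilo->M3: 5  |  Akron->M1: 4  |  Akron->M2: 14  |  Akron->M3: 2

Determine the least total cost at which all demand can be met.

A cheapest plan:
  Chico–M1: 25 × 7 = 175
  Chico–M3: 30 × 7 = 210
  Hilo–M2: 55 × 3 = 165
  Hilo–M3: 55 × 5 = 275
  Akron–M3: 45 × 2 = 90
Total = 175 + 210 + 165 + 275 + 90 = 915.

915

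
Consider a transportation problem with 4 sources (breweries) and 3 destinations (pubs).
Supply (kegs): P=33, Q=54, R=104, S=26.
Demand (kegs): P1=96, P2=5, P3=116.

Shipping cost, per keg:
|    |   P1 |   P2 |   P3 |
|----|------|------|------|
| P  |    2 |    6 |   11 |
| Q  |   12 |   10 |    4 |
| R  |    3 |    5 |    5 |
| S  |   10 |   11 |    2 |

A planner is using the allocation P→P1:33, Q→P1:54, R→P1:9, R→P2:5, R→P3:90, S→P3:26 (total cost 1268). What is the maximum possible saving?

Current plan cost = 33·2 + 54·12 + 9·3 + 5·5 + 90·5 + 26·2 = 1268.
Optimal plan:
  P–P1: 33 × 2 = 66
  Q–P3: 54 × 4 = 216
  R–P1: 63 × 3 = 189
  R–P2: 5 × 5 = 25
  R–P3: 36 × 5 = 180
  S–P3: 26 × 2 = 52
Optimal cost = 728.
Saving = 1268 − 728 = 540.

540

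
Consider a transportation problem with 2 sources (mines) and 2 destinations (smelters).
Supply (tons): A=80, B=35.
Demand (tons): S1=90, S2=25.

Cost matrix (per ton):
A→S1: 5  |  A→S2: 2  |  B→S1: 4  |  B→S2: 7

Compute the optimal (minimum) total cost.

Optimal allocation:
  A->S1: 55 × 5 = 275
  A->S2: 25 × 2 = 50
  B->S1: 35 × 4 = 140
Total = 275 + 50 + 140 = 465.
(Supply check: A ships 80; B ships 35.)

465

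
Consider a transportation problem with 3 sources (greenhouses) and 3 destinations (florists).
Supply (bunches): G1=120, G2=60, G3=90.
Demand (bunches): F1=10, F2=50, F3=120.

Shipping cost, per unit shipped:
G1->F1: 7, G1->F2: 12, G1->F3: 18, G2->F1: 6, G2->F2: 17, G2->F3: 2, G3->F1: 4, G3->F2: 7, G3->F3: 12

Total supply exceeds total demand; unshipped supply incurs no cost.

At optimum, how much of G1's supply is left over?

90

Minimum-cost shipments:
  G1->F1: 10 bunches
  G1->F2: 20 bunches
  G2->F3: 60 bunches
  G3->F2: 30 bunches
  G3->F3: 60 bunches
Total cost = 1360.
G1 ships 30 of its 120, leaving 90.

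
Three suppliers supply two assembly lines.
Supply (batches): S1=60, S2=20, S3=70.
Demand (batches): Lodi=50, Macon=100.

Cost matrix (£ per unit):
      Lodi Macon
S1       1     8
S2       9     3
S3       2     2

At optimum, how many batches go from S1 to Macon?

10

Optimal shipments:
  S1→Lodi: 50 × £1 = £50
  S1→Macon: 10 × £8 = £80
  S2→Macon: 20 × £3 = £60
  S3→Macon: 70 × £2 = £140
Total cost = £330.
So S1→Macon carries 10 batches.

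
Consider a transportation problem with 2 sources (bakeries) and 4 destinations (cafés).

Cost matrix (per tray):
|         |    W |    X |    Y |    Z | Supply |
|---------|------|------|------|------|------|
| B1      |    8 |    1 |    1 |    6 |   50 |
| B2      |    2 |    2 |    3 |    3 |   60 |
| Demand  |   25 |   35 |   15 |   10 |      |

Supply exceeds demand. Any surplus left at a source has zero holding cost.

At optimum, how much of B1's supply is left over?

0

Minimum-cost shipments:
  B1→X: 35 trays
  B1→Y: 15 trays
  B2→W: 25 trays
  B2→Z: 10 trays
Total cost = 130.
B1 ships 50 of its 50, leaving 0.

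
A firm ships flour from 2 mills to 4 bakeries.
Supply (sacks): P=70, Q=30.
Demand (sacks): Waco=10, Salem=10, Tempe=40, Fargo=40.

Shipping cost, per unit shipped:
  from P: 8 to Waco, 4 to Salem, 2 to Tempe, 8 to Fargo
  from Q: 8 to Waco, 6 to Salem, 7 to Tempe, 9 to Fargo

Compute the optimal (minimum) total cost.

540

Optimal allocation:
  P→Salem: 10 sacks
  P→Tempe: 40 sacks
  P→Fargo: 20 sacks
  Q→Waco: 10 sacks
  Q→Fargo: 20 sacks
Total cost = 540.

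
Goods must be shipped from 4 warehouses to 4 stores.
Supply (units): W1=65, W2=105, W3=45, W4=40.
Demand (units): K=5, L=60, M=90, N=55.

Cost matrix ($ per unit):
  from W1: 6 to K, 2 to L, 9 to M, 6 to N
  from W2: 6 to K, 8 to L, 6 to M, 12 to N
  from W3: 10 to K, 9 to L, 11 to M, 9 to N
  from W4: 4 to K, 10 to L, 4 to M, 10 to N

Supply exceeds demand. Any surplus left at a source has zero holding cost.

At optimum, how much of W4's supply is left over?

0

Minimum-cost shipments:
  W1→L: 55 units
  W1→N: 10 units
  W2→L: 5 units
  W2→M: 55 units
  W3→N: 45 units
  W4→K: 5 units
  W4→M: 35 units
Total cost = $1105.
W4 ships 40 of its 40, leaving 0.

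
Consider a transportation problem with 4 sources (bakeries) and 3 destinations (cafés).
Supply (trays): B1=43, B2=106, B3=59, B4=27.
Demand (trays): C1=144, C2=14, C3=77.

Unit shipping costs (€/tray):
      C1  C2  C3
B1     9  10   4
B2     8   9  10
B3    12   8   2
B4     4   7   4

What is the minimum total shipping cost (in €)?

1385

One minimum-cost allocation:
  B1 to C1: 11 × €9 = €99
  B1 to C2: 14 × €10 = €140
  B1 to C3: 18 × €4 = €72
  B2 to C1: 106 × €8 = €848
  B3 to C3: 59 × €2 = €118
  B4 to C1: 27 × €4 = €108
Total = 99 + 140 + 72 + 848 + 118 + 108 = €1385.
(Supply check: B1 ships 43; B2 ships 106; B3 ships 59; B4 ships 27.)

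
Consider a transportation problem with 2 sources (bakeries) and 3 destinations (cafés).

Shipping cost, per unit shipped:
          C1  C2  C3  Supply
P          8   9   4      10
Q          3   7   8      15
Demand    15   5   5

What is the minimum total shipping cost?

110

Optimal allocation:
  P to C2: 5 × 9 = 45
  P to C3: 5 × 4 = 20
  Q to C1: 15 × 3 = 45
Total = 45 + 20 + 45 = 110.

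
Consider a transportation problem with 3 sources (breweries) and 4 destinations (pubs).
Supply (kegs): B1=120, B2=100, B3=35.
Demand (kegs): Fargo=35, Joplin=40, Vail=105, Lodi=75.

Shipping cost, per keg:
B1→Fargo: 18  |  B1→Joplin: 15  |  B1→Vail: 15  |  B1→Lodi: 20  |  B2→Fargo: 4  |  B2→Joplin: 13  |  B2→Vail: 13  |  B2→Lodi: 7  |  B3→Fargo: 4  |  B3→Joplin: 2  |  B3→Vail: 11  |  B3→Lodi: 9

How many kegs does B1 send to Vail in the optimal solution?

Optimal shipments:
  B1 to Joplin: 15 × 15 = 225
  B1 to Vail: 105 × 15 = 1575
  B2 to Fargo: 25 × 4 = 100
  B2 to Lodi: 75 × 7 = 525
  B3 to Fargo: 10 × 4 = 40
  B3 to Joplin: 25 × 2 = 50
Total cost = 2515.
So B1→Vail carries 105 kegs.

105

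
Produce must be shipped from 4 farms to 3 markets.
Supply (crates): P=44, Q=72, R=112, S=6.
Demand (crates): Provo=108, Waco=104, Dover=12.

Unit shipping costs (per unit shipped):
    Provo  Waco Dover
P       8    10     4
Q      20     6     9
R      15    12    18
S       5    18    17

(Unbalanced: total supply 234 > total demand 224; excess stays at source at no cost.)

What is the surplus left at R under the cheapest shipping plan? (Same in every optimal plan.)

10

An optimal plan:
  P->Provo: 32 × 8 = 256
  P->Dover: 12 × 4 = 48
  Q->Waco: 72 × 6 = 432
  R->Provo: 70 × 15 = 1050
  R->Waco: 32 × 12 = 384
  S->Provo: 6 × 5 = 30
Total cost = 2200.
R ships 102 of its 112, leaving 10.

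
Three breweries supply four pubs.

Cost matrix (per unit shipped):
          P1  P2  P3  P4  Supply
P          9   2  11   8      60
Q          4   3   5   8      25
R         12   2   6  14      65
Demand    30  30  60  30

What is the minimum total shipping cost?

An optimal shipping plan:
  P to P1: 5 × 9 = 45
  P to P2: 25 × 2 = 50
  P to P4: 30 × 8 = 240
  Q to P1: 25 × 4 = 100
  R to P2: 5 × 2 = 10
  R to P3: 60 × 6 = 360
Total = 45 + 50 + 240 + 100 + 10 + 360 = 805.

805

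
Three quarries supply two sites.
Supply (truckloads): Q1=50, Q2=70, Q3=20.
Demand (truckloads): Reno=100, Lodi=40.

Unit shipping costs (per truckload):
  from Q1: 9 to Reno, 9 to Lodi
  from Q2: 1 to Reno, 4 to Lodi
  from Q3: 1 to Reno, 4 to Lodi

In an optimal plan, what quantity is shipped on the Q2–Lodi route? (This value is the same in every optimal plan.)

0

Solving gives:
  Q1->Reno: 10 × 9 = 90
  Q1->Lodi: 40 × 9 = 360
  Q2->Reno: 70 × 1 = 70
  Q3->Reno: 20 × 1 = 20
Total cost = 540.
The route Q2→Lodi is not used.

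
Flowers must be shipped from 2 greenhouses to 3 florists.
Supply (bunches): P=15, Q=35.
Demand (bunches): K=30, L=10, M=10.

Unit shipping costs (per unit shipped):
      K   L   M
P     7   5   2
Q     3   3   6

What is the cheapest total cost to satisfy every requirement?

150

A cheapest plan:
  P–L: 5 × 5 = 25
  P–M: 10 × 2 = 20
  Q–K: 30 × 3 = 90
  Q–L: 5 × 3 = 15
Total = 25 + 20 + 90 + 15 = 150.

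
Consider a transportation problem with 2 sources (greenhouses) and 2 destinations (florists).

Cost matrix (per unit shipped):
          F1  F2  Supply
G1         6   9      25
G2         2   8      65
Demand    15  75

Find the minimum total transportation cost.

Optimal allocation:
  G1->F2: 25 bunches
  G2->F1: 15 bunches
  G2->F2: 50 bunches
Total cost = 655.
(Supply check: G1 ships 25; G2 ships 65.)

655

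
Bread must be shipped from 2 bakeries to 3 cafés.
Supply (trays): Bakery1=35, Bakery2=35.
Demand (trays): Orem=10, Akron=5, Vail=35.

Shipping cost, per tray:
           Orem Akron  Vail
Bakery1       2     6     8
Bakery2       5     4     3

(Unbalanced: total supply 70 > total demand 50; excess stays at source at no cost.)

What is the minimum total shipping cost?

155

An optimal shipping plan:
  Bakery1→Orem: 10 × 2 = 20
  Bakery1→Akron: 5 × 6 = 30
  Bakery2→Vail: 35 × 3 = 105
Total = 20 + 30 + 105 = 155.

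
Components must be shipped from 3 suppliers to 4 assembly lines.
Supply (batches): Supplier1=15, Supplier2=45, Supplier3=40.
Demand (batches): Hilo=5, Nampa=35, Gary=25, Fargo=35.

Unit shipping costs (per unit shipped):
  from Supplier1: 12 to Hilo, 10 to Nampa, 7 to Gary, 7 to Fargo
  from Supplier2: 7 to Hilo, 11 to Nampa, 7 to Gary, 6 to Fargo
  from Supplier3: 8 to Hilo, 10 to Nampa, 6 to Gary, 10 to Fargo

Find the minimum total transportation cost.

750

One minimum-cost allocation:
  Supplier1 to Nampa: 15 × 10 = 150
  Supplier2 to Hilo: 5 × 7 = 35
  Supplier2 to Nampa: 5 × 11 = 55
  Supplier2 to Fargo: 35 × 6 = 210
  Supplier3 to Nampa: 15 × 10 = 150
  Supplier3 to Gary: 25 × 6 = 150
Total = 150 + 35 + 55 + 210 + 150 + 150 = 750.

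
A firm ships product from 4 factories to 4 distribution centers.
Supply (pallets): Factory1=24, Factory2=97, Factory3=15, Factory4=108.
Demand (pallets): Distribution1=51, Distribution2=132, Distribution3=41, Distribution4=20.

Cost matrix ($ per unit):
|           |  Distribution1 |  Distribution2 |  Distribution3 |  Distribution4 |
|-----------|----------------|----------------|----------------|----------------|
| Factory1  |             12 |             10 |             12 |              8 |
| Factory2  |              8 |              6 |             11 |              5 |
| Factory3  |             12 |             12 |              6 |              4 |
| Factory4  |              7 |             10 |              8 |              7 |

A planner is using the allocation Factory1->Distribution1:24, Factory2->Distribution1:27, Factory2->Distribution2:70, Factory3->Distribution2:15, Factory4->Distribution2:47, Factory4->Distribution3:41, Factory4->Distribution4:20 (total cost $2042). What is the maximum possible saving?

Current plan cost = 24·12 + 27·8 + 70·6 + 15·12 + 47·10 + 41·8 + 20·7 = $2042.
Optimal plan:
  Factory1->Distribution2: 24 × $10 = $240
  Factory2->Distribution2: 97 × $6 = $582
  Factory3->Distribution4: 15 × $4 = $60
  Factory4->Distribution1: 51 × $7 = $357
  Factory4->Distribution2: 11 × $10 = $110
  Factory4->Distribution3: 41 × $8 = $328
  Factory4->Distribution4: 5 × $7 = $35
Optimal cost = $1712.
Saving = 2042 − 1712 = $330.

330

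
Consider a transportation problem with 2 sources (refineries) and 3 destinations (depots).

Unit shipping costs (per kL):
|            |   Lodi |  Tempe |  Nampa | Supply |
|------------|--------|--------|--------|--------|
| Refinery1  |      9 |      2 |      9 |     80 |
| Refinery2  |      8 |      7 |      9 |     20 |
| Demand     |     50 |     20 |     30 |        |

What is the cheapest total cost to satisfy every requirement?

740

One minimum-cost allocation:
  Refinery1->Lodi: 30 × 9 = 270
  Refinery1->Tempe: 20 × 2 = 40
  Refinery1->Nampa: 30 × 9 = 270
  Refinery2->Lodi: 20 × 8 = 160
Total = 270 + 40 + 270 + 160 = 740.
(Supply check: Refinery1 ships 80; Refinery2 ships 20.)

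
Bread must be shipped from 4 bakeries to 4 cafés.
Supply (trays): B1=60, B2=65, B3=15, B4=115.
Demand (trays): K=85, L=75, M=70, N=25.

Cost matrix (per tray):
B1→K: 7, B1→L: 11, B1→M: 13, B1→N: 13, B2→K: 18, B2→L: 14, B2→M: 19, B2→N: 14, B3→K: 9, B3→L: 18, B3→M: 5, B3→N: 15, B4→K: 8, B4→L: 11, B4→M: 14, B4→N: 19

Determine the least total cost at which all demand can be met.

2760

Optimal allocation:
  B1→K: 60 × 7 = 420
  B2→L: 40 × 14 = 560
  B2→N: 25 × 14 = 350
  B3→M: 15 × 5 = 75
  B4→K: 25 × 8 = 200
  B4→L: 35 × 11 = 385
  B4→M: 55 × 14 = 770
Total = 420 + 560 + 350 + 75 + 200 + 385 + 770 = 2760.
(Supply check: B1 ships 60; B2 ships 65; B3 ships 15; B4 ships 115.)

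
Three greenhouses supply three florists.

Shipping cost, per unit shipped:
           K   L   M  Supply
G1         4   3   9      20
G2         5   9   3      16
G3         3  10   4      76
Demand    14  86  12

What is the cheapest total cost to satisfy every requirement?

An optimal shipping plan:
  G1->L: 20 bunches
  G2->L: 4 bunches
  G2->M: 12 bunches
  G3->K: 14 bunches
  G3->L: 62 bunches
Total cost = 794.

794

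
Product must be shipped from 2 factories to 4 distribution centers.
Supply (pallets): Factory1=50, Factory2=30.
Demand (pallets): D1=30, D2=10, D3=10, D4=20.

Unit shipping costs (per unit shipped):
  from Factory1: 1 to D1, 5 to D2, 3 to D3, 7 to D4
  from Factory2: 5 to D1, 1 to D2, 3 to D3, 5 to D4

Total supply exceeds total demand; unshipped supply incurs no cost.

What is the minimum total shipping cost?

170

A cheapest plan:
  Factory1→D1: 30 pallets
  Factory1→D3: 10 pallets
  Factory2→D2: 10 pallets
  Factory2→D4: 20 pallets
Total cost = 170.
(Supply check: Factory1 ships 40; Factory2 ships 30.)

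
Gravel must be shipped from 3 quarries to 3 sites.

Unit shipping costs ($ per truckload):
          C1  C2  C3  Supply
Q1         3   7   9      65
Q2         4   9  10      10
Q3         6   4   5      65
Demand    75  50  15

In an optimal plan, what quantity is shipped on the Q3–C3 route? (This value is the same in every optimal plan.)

15

Optimal shipments:
  Q1–C1: 65 × $3 = $195
  Q2–C1: 10 × $4 = $40
  Q3–C2: 50 × $4 = $200
  Q3–C3: 15 × $5 = $75
Total cost = $510.
So Q3→C3 carries 15 truckloads.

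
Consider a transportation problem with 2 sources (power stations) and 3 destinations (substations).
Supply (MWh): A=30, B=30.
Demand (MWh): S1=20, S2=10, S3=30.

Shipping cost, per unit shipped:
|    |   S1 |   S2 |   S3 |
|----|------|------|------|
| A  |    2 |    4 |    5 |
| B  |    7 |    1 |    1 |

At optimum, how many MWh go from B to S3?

Optimal shipments:
  A->S1: 20 × 2 = 40
  A->S2: 10 × 4 = 40
  B->S3: 30 × 1 = 30
Total cost = 110.
So B→S3 carries 30 MWh.

30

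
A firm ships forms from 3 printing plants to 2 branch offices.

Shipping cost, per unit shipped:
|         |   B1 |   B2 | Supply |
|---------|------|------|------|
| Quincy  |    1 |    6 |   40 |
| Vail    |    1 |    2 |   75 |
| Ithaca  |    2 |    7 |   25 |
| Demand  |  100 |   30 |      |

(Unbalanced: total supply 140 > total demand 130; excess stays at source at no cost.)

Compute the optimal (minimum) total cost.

A cheapest plan:
  Quincy–B1: 40 × 1 = 40
  Vail–B1: 45 × 1 = 45
  Vail–B2: 30 × 2 = 60
  Ithaca–B1: 15 × 2 = 30
Total = 40 + 45 + 60 + 30 = 175.

175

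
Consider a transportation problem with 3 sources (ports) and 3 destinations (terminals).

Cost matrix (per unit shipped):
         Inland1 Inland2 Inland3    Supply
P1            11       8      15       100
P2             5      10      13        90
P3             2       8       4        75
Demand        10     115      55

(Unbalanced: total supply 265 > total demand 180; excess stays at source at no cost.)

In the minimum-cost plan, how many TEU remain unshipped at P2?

Minimum-cost shipments:
  P1 to Inland2: 100 × 8 = 800
  P2 to Inland2: 5 × 10 = 50
  P3 to Inland1: 10 × 2 = 20
  P3 to Inland2: 10 × 8 = 80
  P3 to Inland3: 55 × 4 = 220
Total cost = 1170.
P2 ships 5 of its 90, leaving 85.

85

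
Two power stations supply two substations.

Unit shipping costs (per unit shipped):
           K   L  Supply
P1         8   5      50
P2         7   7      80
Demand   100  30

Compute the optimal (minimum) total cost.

An optimal shipping plan:
  P1 to K: 20 × 8 = 160
  P1 to L: 30 × 5 = 150
  P2 to K: 80 × 7 = 560
Total = 160 + 150 + 560 = 870.
(Supply check: P1 ships 50; P2 ships 80.)

870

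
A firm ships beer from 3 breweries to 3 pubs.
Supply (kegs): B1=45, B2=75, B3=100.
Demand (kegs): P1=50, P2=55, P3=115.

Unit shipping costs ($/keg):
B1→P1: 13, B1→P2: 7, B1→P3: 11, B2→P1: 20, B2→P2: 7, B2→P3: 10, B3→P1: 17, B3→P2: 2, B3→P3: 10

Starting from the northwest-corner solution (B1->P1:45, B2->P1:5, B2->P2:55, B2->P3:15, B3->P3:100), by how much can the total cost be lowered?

Current plan cost = 45·13 + 5·20 + 55·7 + 15·10 + 100·10 = $2220.
Optimal plan:
  B1→P1: 45 kegs
  B2→P3: 75 kegs
  B3→P1: 5 kegs
  B3→P2: 55 kegs
  B3→P3: 40 kegs
Optimal cost = $1930.
Saving = 2220 − 1930 = $290.

290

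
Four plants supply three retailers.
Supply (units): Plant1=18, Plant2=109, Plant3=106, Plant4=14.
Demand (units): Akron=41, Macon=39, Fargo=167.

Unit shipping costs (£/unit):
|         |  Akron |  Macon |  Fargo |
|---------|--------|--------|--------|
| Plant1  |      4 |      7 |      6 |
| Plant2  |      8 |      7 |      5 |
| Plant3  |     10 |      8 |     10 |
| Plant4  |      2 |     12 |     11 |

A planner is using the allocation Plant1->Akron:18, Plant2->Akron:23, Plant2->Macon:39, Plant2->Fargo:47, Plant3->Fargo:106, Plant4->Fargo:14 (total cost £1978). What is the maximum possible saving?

Current plan cost = 18·4 + 23·8 + 39·7 + 47·5 + 106·10 + 14·11 = £1978.
Optimal plan:
  Plant1→Akron: 18 × £4 = £72
  Plant2→Fargo: 109 × £5 = £545
  Plant3→Akron: 9 × £10 = £90
  Plant3→Macon: 39 × £8 = £312
  Plant3→Fargo: 58 × £10 = £580
  Plant4→Akron: 14 × £2 = £28
Optimal cost = £1627.
Saving = 1978 − 1627 = £351.

351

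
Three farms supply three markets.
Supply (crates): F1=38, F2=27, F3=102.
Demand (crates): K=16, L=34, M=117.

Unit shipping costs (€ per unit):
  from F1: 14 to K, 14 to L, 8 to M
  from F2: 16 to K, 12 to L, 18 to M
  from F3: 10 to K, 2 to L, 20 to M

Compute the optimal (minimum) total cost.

Optimal allocation:
  F1->M: 38 × €8 = €304
  F2->M: 27 × €18 = €486
  F3->K: 16 × €10 = €160
  F3->L: 34 × €2 = €68
  F3->M: 52 × €20 = €1040
Total = 304 + 486 + 160 + 68 + 1040 = €2058.

2058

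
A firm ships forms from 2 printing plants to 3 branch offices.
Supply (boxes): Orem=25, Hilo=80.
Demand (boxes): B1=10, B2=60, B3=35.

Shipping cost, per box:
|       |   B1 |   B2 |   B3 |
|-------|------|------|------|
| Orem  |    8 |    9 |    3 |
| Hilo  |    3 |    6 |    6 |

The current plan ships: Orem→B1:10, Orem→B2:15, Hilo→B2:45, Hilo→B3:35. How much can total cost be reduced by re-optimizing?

Current plan cost = 10·8 + 15·9 + 45·6 + 35·6 = 695.
Optimal plan:
  Orem->B3: 25 × 3 = 75
  Hilo->B1: 10 × 3 = 30
  Hilo->B2: 60 × 6 = 360
  Hilo->B3: 10 × 6 = 60
Optimal cost = 525.
Saving = 695 − 525 = 170.

170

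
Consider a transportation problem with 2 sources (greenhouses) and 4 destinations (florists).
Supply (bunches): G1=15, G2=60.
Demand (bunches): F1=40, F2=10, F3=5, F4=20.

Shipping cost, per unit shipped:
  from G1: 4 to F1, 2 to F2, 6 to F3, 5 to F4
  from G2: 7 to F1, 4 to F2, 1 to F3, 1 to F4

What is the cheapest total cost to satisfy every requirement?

300

A cheapest plan:
  G1–F1: 15 × 4 = 60
  G2–F1: 25 × 7 = 175
  G2–F2: 10 × 4 = 40
  G2–F3: 5 × 1 = 5
  G2–F4: 20 × 1 = 20
Total = 60 + 175 + 40 + 5 + 20 = 300.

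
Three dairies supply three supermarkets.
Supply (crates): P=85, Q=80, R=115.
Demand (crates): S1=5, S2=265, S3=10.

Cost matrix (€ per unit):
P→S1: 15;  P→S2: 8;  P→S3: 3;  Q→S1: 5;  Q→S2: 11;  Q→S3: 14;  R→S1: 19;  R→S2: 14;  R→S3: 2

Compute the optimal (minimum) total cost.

3020

An optimal shipping plan:
  P–S2: 85 crates
  Q–S1: 5 crates
  Q–S2: 75 crates
  R–S2: 105 crates
  R–S3: 10 crates
Total cost = €3020.
(Supply check: P ships 85; Q ships 80; R ships 115.)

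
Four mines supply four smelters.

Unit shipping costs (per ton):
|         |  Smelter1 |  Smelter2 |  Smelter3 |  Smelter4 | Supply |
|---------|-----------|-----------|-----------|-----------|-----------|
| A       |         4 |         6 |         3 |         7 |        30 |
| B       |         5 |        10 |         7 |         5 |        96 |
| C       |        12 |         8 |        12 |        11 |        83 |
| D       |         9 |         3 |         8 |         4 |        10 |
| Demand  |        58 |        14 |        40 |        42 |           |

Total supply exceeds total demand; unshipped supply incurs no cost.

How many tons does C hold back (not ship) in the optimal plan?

Minimum-cost shipments:
  A->Smelter3: 30 × 3 = 90
  B->Smelter1: 58 × 5 = 290
  B->Smelter3: 6 × 7 = 42
  B->Smelter4: 32 × 5 = 160
  C->Smelter2: 14 × 8 = 112
  C->Smelter3: 4 × 12 = 48
  D->Smelter4: 10 × 4 = 40
Total cost = 782.
C ships 18 of its 83, leaving 65.

65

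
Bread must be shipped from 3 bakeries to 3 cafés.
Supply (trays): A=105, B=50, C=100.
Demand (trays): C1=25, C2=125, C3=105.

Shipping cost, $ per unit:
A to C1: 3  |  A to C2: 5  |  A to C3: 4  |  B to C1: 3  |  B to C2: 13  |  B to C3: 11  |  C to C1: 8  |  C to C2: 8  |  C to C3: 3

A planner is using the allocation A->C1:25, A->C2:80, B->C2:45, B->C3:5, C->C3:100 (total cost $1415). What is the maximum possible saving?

200

Current plan cost = 25·3 + 80·5 + 45·13 + 5·11 + 100·3 = $1415.
Optimal plan:
  A→C2: 105 × $5 = $525
  B→C1: 25 × $3 = $75
  B→C2: 20 × $13 = $260
  B→C3: 5 × $11 = $55
  C→C3: 100 × $3 = $300
Optimal cost = $1215.
Saving = 1415 − 1215 = $200.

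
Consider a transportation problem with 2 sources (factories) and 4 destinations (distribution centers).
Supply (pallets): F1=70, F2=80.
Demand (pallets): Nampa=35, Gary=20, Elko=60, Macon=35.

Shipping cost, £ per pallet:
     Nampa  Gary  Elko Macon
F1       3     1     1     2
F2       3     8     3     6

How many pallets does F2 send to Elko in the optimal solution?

45

Solving gives:
  F1–Gary: 20 × £1 = £20
  F1–Elko: 15 × £1 = £15
  F1–Macon: 35 × £2 = £70
  F2–Nampa: 35 × £3 = £105
  F2–Elko: 45 × £3 = £135
Total cost = £345.
So F2→Elko carries 45 pallets.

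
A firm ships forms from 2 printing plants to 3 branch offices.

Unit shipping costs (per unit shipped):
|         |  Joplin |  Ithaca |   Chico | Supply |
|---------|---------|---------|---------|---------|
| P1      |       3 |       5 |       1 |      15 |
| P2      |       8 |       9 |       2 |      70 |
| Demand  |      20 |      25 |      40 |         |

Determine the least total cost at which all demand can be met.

390

One minimum-cost allocation:
  P1 to Joplin: 15 × 3 = 45
  P2 to Joplin: 5 × 8 = 40
  P2 to Ithaca: 25 × 9 = 225
  P2 to Chico: 40 × 2 = 80
Total = 45 + 40 + 225 + 80 = 390.
(Supply check: P1 ships 15; P2 ships 70.)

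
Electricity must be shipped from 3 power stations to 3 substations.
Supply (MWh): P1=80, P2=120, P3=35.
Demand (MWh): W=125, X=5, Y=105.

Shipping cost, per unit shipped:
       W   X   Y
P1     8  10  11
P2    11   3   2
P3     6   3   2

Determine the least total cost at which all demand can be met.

Optimal allocation:
  P1 to W: 80 MWh
  P2 to W: 10 MWh
  P2 to X: 5 MWh
  P2 to Y: 105 MWh
  P3 to W: 35 MWh
Total cost = 1185.
(Supply check: P1 ships 80; P2 ships 120; P3 ships 35.)

1185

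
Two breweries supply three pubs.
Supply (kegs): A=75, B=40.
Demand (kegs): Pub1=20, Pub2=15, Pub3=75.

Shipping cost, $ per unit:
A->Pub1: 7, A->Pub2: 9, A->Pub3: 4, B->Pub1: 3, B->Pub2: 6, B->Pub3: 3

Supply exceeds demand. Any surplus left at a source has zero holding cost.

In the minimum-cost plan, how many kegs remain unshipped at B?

0

An optimal plan:
  A–Pub3: 70 × $4 = $280
  B–Pub1: 20 × $3 = $60
  B–Pub2: 15 × $6 = $90
  B–Pub3: 5 × $3 = $15
Total cost = $445.
B ships 40 of its 40, leaving 0.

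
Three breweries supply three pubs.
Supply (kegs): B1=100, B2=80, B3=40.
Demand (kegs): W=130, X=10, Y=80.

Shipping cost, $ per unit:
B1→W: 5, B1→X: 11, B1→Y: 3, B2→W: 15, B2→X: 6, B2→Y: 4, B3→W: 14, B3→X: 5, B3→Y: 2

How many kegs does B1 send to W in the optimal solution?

100

The minimum-cost plan:
  B1→W: 100 × $5 = $500
  B2→W: 30 × $15 = $450
  B2→X: 10 × $6 = $60
  B2→Y: 40 × $4 = $160
  B3→Y: 40 × $2 = $80
Total cost = $1250.
So B1→W carries 100 kegs.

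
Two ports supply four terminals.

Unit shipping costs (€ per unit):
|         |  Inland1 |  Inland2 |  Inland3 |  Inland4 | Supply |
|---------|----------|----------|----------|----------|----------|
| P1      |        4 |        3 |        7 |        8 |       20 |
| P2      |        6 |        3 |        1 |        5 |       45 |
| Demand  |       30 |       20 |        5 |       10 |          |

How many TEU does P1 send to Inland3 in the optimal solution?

Optimal shipments:
  P1–Inland1: 20 × €4 = €80
  P2–Inland1: 10 × €6 = €60
  P2–Inland2: 20 × €3 = €60
  P2–Inland3: 5 × €1 = €5
  P2–Inland4: 10 × €5 = €50
Total cost = €255.
The route P1→Inland3 is not used.

0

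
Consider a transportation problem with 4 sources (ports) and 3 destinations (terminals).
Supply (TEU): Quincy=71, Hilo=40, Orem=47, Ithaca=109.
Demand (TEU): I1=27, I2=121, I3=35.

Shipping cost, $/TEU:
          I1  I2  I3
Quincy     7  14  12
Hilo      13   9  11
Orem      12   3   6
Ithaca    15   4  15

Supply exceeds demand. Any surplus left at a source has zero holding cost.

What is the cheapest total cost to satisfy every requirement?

A cheapest plan:
  Quincy->I1: 27 TEU
  Orem->I2: 12 TEU
  Orem->I3: 35 TEU
  Ithaca->I2: 109 TEU
Total cost = $871.

871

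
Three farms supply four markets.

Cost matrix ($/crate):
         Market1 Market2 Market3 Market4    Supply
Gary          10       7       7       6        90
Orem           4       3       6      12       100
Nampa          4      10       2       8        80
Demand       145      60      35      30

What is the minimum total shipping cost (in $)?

A cheapest plan:
  Gary to Market2: 60 × $7 = $420
  Gary to Market4: 30 × $6 = $180
  Orem to Market1: 100 × $4 = $400
  Nampa to Market1: 45 × $4 = $180
  Nampa to Market3: 35 × $2 = $70
Total = 420 + 180 + 400 + 180 + 70 = $1250.

1250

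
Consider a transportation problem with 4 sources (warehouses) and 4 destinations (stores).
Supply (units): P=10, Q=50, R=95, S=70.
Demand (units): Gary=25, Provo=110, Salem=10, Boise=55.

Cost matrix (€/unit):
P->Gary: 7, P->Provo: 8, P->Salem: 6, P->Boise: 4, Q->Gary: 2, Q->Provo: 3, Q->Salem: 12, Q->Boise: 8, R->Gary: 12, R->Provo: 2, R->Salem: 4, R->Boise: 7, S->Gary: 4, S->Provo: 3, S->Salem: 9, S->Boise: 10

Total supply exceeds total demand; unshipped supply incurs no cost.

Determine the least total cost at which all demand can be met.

735

One minimum-cost allocation:
  P→Boise: 10 × €4 = €40
  Q→Gary: 25 × €2 = €50
  Q→Boise: 25 × €8 = €200
  R→Provo: 65 × €2 = €130
  R→Salem: 10 × €4 = €40
  R→Boise: 20 × €7 = €140
  S→Provo: 45 × €3 = €135
Total = 40 + 50 + 200 + 130 + 40 + 140 + 135 = €735.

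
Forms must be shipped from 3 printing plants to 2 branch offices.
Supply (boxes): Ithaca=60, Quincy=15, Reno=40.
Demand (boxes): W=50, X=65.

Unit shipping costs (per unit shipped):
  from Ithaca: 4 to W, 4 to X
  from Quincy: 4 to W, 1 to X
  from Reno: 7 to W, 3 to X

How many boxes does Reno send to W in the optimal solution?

0

The minimum-cost plan:
  Ithaca->W: 50 × 4 = 200
  Ithaca->X: 10 × 4 = 40
  Quincy->X: 15 × 1 = 15
  Reno->X: 40 × 3 = 120
Total cost = 375.
The route Reno→W is not used.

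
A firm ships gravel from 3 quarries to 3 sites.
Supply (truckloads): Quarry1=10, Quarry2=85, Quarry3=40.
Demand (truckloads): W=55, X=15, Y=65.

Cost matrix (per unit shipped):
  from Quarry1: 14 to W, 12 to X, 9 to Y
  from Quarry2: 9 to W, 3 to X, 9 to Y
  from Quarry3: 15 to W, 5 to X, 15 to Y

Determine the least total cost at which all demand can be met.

An optimal shipping plan:
  Quarry1 to Y: 10 × 9 = 90
  Quarry2 to W: 30 × 9 = 270
  Quarry2 to Y: 55 × 9 = 495
  Quarry3 to W: 25 × 15 = 375
  Quarry3 to X: 15 × 5 = 75
Total = 90 + 270 + 495 + 375 + 75 = 1305.

1305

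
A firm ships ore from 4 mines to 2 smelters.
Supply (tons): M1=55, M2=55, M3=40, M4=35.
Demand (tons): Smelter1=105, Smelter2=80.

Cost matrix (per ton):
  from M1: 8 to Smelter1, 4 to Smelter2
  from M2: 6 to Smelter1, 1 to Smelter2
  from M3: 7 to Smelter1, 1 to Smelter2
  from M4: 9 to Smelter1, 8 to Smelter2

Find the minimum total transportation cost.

An optimal shipping plan:
  M1 to Smelter1: 55 tons
  M2 to Smelter1: 15 tons
  M2 to Smelter2: 40 tons
  M3 to Smelter2: 40 tons
  M4 to Smelter1: 35 tons
Total cost = 925.

925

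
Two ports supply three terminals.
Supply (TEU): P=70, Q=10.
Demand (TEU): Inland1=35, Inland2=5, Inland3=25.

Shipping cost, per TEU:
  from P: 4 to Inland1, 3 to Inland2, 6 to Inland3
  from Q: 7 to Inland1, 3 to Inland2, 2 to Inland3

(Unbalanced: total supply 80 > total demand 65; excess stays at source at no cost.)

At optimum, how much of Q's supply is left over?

Minimum-cost shipments:
  P→Inland1: 35 × 4 = 140
  P→Inland2: 5 × 3 = 15
  P→Inland3: 15 × 6 = 90
  Q→Inland3: 10 × 2 = 20
Total cost = 265.
Q ships 10 of its 10, leaving 0.

0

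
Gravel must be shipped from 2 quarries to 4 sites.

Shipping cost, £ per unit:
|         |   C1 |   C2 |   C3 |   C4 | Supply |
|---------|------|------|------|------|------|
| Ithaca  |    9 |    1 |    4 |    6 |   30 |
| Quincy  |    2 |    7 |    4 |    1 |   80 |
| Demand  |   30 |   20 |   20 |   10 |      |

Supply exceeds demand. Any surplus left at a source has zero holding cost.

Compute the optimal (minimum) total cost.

An optimal shipping plan:
  Ithaca–C2: 20 truckloads
  Ithaca–C3: 10 truckloads
  Quincy–C1: 30 truckloads
  Quincy–C3: 10 truckloads
  Quincy–C4: 10 truckloads
Total cost = £170.
(Supply check: Ithaca ships 30; Quincy ships 50.)

170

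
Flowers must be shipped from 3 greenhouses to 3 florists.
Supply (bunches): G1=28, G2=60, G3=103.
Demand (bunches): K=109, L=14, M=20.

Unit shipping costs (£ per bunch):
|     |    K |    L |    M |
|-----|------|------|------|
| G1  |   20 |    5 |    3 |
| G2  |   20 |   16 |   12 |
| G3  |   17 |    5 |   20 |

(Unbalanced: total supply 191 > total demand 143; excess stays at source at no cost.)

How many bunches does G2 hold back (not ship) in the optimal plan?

48

An optimal plan:
  G1–L: 8 × £5 = £40
  G1–M: 20 × £3 = £60
  G2–K: 12 × £20 = £240
  G3–K: 97 × £17 = £1649
  G3–L: 6 × £5 = £30
Total cost = £2019.
G2 ships 12 of its 60, leaving 48.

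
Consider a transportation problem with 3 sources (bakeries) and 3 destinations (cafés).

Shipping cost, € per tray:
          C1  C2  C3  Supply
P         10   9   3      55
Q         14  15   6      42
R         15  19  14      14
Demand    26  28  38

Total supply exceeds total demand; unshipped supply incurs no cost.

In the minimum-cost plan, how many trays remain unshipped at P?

0

Minimum-cost shipments:
  P→C1: 26 × €10 = €260
  P→C2: 28 × €9 = €252
  P→C3: 1 × €3 = €3
  Q→C3: 37 × €6 = €222
Total cost = €737.
P ships 55 of its 55, leaving 0.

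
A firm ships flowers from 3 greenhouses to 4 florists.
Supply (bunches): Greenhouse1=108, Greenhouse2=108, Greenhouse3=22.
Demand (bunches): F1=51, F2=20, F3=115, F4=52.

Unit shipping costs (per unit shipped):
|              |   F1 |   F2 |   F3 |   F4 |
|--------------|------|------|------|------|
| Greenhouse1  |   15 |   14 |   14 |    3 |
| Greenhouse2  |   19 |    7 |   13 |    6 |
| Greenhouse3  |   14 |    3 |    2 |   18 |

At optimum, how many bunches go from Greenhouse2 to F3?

88

Optimal shipments:
  Greenhouse1->F1: 51 bunches
  Greenhouse1->F3: 5 bunches
  Greenhouse1->F4: 52 bunches
  Greenhouse2->F2: 20 bunches
  Greenhouse2->F3: 88 bunches
  Greenhouse3->F3: 22 bunches
Total cost = 2319.
So Greenhouse2→F3 carries 88 bunches.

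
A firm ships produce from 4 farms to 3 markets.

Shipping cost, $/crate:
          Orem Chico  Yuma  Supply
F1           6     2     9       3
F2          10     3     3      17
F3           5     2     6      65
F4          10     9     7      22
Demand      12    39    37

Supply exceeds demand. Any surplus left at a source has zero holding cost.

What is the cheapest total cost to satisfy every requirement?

One minimum-cost allocation:
  F1→Chico: 3 × $2 = $6
  F2→Yuma: 17 × $3 = $51
  F3→Orem: 12 × $5 = $60
  F3→Chico: 36 × $2 = $72
  F3→Yuma: 17 × $6 = $102
  F4→Yuma: 3 × $7 = $21
Total = 6 + 51 + 60 + 72 + 102 + 21 = $312.

312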